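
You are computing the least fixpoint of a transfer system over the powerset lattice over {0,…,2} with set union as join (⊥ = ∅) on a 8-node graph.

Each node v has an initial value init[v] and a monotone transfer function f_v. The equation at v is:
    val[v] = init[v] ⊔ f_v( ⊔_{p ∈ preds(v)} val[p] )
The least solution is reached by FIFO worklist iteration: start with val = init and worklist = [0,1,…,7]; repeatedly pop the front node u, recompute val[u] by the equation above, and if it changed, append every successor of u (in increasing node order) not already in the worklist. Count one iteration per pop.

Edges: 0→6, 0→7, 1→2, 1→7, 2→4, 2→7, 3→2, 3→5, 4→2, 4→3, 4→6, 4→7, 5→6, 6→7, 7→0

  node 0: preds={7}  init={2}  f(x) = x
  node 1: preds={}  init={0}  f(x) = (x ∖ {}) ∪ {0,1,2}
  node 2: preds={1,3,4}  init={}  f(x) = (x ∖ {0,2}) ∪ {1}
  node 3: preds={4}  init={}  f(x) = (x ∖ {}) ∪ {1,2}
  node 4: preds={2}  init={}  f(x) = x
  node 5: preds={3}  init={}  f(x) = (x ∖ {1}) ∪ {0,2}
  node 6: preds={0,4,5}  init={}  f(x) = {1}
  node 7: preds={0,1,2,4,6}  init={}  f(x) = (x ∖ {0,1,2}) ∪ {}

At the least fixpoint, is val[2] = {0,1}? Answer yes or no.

no

Trace (10 dequeues):
  [1] u=0 | in {} | out {2} | ==
  [2] u=1 | in {} | out {0,1,2} | prev {0} | push {}
  [3] u=2 | in {0,1,2} | out {1} | prev {} | push {}
  [4] u=3 | in {} | out {1,2} | prev {} | push {2}
  [5] u=4 | in {1} | out {1} | prev {} | push {3}
  [6] u=5 | in {1,2} | out {0,2} | prev {} | push {}
  [7] u=6 | in {0,1,2} | out {1} | prev {} | push {}
  [8] u=7 | in {0,1,2} | out {} | ==
  [9] u=2 | in {0,1,2} | out {1} | ==
  [10] u=3 | in {1} | out {1,2} | ==

Converged values:
  [0] {2}
  [1] {0,1,2}
  [2] {1}
  [3] {1,2}
  [4] {1}
  [5] {0,2}
  [6] {1}
  [7] {}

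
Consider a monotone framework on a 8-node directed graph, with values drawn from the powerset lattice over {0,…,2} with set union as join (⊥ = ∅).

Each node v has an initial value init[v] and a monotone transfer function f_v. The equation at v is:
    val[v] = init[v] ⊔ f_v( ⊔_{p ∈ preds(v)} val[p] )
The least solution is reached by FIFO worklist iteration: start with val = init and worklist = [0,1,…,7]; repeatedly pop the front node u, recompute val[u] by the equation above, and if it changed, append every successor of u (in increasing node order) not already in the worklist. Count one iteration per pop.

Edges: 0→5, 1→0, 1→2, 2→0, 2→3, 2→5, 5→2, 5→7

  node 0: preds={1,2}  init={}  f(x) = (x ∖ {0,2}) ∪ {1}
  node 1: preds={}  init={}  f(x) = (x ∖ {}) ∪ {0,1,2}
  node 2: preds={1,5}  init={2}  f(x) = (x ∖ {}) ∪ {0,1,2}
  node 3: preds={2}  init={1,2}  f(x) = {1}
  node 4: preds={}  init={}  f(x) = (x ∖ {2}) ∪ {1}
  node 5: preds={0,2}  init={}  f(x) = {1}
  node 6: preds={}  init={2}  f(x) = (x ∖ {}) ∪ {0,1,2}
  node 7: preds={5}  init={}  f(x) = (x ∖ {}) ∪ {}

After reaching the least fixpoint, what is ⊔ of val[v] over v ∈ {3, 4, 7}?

{1,2}

Worklist (10 pops):
  #1 pop 0: in={2} → {1} (was {}); enqueue []
  #2 pop 1: in={} → {0,1,2} (was {}); enqueue [0]
  #3 pop 2: in={0,1,2} → {0,1,2} (was {2}); enqueue []
  #4 pop 3: in={0,1,2} → {1,2} (no change)
  #5 pop 4: in={} → {1} (was {}); enqueue []
  #6 pop 5: in={0,1,2} → {1} (was {}); enqueue [2]
  #7 pop 6: in={} → {0,1,2} (was {2}); enqueue []
  #8 pop 7: in={1} → {1} (was {}); enqueue []
  #9 pop 0: in={0,1,2} → {1} (no change)
  #10 pop 2: in={0,1,2} → {0,1,2} (no change)

Fixpoint:
  val[0] = {1}
  val[1] = {0,1,2}
  val[2] = {0,1,2}
  val[3] = {1,2}
  val[4] = {1}
  val[5] = {1}
  val[6] = {0,1,2}
  val[7] = {1}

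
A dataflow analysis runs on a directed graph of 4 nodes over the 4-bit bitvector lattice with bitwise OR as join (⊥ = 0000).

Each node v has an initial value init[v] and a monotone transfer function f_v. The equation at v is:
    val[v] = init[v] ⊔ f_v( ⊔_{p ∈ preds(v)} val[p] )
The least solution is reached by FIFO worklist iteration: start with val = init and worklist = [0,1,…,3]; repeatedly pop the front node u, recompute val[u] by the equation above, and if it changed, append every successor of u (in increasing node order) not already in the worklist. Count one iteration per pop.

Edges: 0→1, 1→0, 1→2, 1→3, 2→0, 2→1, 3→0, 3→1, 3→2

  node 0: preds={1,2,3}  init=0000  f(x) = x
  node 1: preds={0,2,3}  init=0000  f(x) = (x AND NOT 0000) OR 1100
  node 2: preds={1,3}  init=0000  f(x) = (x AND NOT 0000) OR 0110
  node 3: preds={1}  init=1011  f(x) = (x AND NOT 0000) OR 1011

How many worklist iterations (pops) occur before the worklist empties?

Worklist (7 pops):
  #1 pop 0: in=1011 → 1011 (was 0000); enqueue []
  #2 pop 1: in=1011 → 1111 (was 0000); enqueue [0]
  #3 pop 2: in=1111 → 1111 (was 0000); enqueue [1]
  #4 pop 3: in=1111 → 1111 (was 1011); enqueue [2]
  #5 pop 0: in=1111 → 1111 (was 1011); enqueue []
  #6 pop 1: in=1111 → 1111 (no change)
  #7 pop 2: in=1111 → 1111 (no change)

Fixpoint:
  val[0] = 1111
  val[1] = 1111
  val[2] = 1111
  val[3] = 1111

7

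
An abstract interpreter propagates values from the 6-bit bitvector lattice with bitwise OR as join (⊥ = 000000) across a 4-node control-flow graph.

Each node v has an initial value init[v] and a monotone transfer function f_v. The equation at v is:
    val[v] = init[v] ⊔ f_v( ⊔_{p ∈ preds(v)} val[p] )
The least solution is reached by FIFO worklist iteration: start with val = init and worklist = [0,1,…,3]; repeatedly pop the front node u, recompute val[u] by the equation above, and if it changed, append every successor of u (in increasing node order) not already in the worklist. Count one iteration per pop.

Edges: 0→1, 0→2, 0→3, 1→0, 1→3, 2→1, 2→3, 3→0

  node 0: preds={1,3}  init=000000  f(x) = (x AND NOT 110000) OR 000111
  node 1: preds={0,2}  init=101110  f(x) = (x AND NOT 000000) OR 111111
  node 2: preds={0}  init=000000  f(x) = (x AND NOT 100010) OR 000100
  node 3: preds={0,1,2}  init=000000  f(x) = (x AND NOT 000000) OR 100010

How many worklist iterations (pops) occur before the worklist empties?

Trace (6 dequeues):
  [1] u=0 | in 101110 | out 001111 | prev 000000 | push {}
  [2] u=1 | in 001111 | out 111111 | prev 101110 | push {0}
  [3] u=2 | in 001111 | out 001101 | prev 000000 | push {1}
  [4] u=3 | in 111111 | out 111111 | prev 000000 | push {}
  [5] u=0 | in 111111 | out 001111 | ==
  [6] u=1 | in 001111 | out 111111 | ==

Converged values:
  [0] 001111
  [1] 111111
  [2] 001101
  [3] 111111

6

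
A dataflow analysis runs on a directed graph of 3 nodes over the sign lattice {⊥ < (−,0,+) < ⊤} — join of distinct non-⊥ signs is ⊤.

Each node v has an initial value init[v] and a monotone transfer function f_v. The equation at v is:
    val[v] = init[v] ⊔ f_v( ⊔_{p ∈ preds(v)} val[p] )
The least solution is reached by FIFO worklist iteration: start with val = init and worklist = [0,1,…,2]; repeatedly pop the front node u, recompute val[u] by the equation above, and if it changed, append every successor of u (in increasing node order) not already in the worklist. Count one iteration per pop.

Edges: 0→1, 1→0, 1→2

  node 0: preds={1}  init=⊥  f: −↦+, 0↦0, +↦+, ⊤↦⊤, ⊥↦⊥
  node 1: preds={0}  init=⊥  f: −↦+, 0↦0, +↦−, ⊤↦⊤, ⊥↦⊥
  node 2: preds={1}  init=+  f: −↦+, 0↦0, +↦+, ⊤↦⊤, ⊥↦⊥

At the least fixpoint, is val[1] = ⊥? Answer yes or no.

yes

Iteration log — 3 steps:
  step 1. node 0  ⊔preds=⊥  new=⊥  stable
  step 2. node 1  ⊔preds=⊥  new=⊥  stable
  step 3. node 2  ⊔preds=⊥  new=+  stable

Least fixpoint reached:
  node 0: ⊥
  node 1: ⊥
  node 2: +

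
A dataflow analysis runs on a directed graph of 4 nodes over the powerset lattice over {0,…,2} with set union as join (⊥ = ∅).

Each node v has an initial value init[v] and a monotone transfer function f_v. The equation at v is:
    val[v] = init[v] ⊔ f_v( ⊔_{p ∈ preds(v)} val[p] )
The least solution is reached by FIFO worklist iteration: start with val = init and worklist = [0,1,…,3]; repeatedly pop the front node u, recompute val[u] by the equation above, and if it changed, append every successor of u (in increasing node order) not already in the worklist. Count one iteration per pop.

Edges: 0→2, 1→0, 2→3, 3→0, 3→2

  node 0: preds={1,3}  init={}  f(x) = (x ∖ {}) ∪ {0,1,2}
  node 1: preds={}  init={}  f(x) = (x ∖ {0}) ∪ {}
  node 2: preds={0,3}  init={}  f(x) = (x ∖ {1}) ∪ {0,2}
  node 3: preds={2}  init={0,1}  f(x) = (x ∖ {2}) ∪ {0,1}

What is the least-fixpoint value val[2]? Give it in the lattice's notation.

{0,2}

Worklist (4 pops):
  #1 pop 0: in={0,1} → {0,1,2} (was {}); enqueue []
  #2 pop 1: in={} → {} (no change)
  #3 pop 2: in={0,1,2} → {0,2} (was {}); enqueue []
  #4 pop 3: in={0,2} → {0,1} (no change)

Fixpoint:
  val[0] = {0,1,2}
  val[1] = {}
  val[2] = {0,2}
  val[3] = {0,1}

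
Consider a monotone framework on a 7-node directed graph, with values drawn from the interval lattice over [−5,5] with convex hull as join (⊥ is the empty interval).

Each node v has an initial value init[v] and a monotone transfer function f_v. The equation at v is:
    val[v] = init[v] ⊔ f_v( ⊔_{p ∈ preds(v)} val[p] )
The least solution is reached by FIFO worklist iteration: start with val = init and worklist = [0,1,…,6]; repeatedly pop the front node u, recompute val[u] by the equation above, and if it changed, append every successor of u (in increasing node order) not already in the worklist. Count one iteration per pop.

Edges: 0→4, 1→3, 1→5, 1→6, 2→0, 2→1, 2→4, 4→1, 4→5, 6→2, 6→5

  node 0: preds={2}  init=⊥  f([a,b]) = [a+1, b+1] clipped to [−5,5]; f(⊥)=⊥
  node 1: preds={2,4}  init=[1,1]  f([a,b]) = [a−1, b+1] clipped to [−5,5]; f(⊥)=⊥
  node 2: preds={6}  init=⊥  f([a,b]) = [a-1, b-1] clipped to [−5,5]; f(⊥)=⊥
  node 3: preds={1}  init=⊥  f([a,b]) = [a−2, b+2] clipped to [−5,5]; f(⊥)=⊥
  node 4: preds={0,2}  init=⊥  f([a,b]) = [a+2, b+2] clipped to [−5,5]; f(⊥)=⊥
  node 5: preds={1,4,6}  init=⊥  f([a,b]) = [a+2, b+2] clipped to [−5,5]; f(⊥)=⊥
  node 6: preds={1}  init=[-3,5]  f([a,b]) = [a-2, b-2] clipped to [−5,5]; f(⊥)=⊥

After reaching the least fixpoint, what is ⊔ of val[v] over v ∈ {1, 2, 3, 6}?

[-5,5]

Worklist (20 pops):
  #1 pop 0: in=⊥ → ⊥ (no change)
  #2 pop 1: in=⊥ → [1,1] (no change)
  #3 pop 2: in=[-3,5] → [-4,4] (was ⊥); enqueue [0,1]
  #4 pop 3: in=[1,1] → [-1,3] (was ⊥); enqueue []
  #5 pop 4: in=[-4,4] → [-2,5] (was ⊥); enqueue []
  #6 pop 5: in=[-3,5] → [-1,5] (was ⊥); enqueue []
  #7 pop 6: in=[1,1] → [-3,5] (no change)
  #8 pop 0: in=[-4,4] → [-3,5] (was ⊥); enqueue [4]
  #9 pop 1: in=[-4,5] → [-5,5] (was [1,1]); enqueue [3,5,6]
  #10 pop 4: in=[-4,5] → [-2,5] (no change)
  #11 pop 3: in=[-5,5] → [-5,5] (was [-1,3]); enqueue []
  #12 pop 5: in=[-5,5] → [-3,5] (was [-1,5]); enqueue []
  #13 pop 6: in=[-5,5] → [-5,5] (was [-3,5]); enqueue [2,5]
  #14 pop 2: in=[-5,5] → [-5,4] (was [-4,4]); enqueue [0,1,4]
  #15 pop 5: in=[-5,5] → [-3,5] (no change)
  #16 pop 0: in=[-5,4] → [-4,5] (was [-3,5]); enqueue []
  #17 pop 1: in=[-5,5] → [-5,5] (no change)
  #18 pop 4: in=[-5,5] → [-3,5] (was [-2,5]); enqueue [1,5]
  #19 pop 1: in=[-5,5] → [-5,5] (no change)
  #20 pop 5: in=[-5,5] → [-3,5] (no change)

Fixpoint:
  val[0] = [-4,5]
  val[1] = [-5,5]
  val[2] = [-5,4]
  val[3] = [-5,5]
  val[4] = [-3,5]
  val[5] = [-3,5]
  val[6] = [-5,5]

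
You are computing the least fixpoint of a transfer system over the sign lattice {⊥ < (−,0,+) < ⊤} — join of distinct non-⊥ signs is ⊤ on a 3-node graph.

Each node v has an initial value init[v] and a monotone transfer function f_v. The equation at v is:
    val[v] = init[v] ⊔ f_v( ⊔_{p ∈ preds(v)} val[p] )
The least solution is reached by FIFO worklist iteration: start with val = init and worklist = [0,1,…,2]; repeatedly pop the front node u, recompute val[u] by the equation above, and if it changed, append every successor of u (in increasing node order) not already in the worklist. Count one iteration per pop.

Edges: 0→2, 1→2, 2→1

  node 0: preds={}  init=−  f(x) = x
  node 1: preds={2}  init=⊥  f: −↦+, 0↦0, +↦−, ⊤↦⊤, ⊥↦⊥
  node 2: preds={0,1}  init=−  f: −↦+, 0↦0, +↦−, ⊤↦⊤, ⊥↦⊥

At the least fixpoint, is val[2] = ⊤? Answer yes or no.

Worklist (5 pops):
  #1 pop 0: in=⊥ → − (no change)
  #2 pop 1: in=− → + (was ⊥); enqueue []
  #3 pop 2: in=⊤ → ⊤ (was −); enqueue [1]
  #4 pop 1: in=⊤ → ⊤ (was +); enqueue [2]
  #5 pop 2: in=⊤ → ⊤ (no change)

Fixpoint:
  val[0] = −
  val[1] = ⊤
  val[2] = ⊤

yes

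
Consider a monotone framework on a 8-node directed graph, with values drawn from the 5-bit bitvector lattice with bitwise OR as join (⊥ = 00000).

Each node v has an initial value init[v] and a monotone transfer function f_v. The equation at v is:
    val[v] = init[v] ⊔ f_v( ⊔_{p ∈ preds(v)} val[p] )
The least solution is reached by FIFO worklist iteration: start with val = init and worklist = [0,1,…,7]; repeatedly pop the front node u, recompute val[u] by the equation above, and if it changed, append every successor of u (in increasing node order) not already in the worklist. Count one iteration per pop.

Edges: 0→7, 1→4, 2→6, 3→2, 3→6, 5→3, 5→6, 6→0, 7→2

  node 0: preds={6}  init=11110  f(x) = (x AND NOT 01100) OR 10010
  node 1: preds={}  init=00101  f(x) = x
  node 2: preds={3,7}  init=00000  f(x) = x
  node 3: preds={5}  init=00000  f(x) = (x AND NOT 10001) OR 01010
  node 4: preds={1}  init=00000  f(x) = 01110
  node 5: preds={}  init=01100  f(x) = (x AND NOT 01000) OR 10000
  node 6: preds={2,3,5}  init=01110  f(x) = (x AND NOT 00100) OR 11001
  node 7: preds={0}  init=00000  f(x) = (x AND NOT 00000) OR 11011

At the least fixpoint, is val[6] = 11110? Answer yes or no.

no

Trace (13 dequeues):
  [1] u=0 | in 01110 | out 11110 | ==
  [2] u=1 | in 00000 | out 00101 | ==
  [3] u=2 | in 00000 | out 00000 | ==
  [4] u=3 | in 01100 | out 01110 | prev 00000 | push {2}
  [5] u=4 | in 00101 | out 01110 | prev 00000 | push {}
  [6] u=5 | in 00000 | out 11100 | prev 01100 | push {3}
  [7] u=6 | in 11110 | out 11111 | prev 01110 | push {0}
  [8] u=7 | in 11110 | out 11111 | prev 00000 | push {}
  [9] u=2 | in 11111 | out 11111 | prev 00000 | push {6}
  [10] u=3 | in 11100 | out 01110 | ==
  [11] u=0 | in 11111 | out 11111 | prev 11110 | push {7}
  [12] u=6 | in 11111 | out 11111 | ==
  [13] u=7 | in 11111 | out 11111 | ==

Converged values:
  [0] 11111
  [1] 00101
  [2] 11111
  [3] 01110
  [4] 01110
  [5] 11100
  [6] 11111
  [7] 11111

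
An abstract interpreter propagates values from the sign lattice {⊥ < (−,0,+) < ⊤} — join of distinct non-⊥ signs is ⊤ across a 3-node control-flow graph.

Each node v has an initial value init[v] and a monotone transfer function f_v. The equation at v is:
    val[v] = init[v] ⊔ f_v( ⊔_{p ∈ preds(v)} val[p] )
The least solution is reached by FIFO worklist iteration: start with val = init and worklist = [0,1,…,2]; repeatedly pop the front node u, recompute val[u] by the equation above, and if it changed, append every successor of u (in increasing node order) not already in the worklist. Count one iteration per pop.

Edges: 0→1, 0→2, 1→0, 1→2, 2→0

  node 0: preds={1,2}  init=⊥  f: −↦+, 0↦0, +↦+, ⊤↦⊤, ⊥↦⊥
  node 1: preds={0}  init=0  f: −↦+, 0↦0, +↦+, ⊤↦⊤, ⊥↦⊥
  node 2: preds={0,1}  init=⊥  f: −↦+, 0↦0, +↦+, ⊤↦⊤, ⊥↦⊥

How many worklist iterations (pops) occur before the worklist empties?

Trace (4 dequeues):
  [1] u=0 | in 0 | out 0 | prev ⊥ | push {}
  [2] u=1 | in 0 | out 0 | ==
  [3] u=2 | in 0 | out 0 | prev ⊥ | push {0}
  [4] u=0 | in 0 | out 0 | ==

Converged values:
  [0] 0
  [1] 0
  [2] 0

4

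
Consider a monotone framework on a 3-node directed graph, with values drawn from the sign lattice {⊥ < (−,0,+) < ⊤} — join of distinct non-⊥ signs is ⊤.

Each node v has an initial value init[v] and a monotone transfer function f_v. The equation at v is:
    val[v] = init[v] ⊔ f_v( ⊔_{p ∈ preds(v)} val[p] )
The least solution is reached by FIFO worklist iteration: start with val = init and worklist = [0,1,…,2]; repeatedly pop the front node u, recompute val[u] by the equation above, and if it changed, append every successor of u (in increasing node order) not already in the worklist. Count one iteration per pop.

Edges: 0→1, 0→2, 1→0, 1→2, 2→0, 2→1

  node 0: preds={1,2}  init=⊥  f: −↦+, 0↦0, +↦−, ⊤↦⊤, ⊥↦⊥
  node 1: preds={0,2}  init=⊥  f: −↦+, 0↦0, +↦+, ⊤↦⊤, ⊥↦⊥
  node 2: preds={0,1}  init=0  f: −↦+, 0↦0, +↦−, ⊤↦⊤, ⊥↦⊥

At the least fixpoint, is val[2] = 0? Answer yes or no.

Trace (4 dequeues):
  [1] u=0 | in 0 | out 0 | prev ⊥ | push {}
  [2] u=1 | in 0 | out 0 | prev ⊥ | push {0}
  [3] u=2 | in 0 | out 0 | ==
  [4] u=0 | in 0 | out 0 | ==

Converged values:
  [0] 0
  [1] 0
  [2] 0

yes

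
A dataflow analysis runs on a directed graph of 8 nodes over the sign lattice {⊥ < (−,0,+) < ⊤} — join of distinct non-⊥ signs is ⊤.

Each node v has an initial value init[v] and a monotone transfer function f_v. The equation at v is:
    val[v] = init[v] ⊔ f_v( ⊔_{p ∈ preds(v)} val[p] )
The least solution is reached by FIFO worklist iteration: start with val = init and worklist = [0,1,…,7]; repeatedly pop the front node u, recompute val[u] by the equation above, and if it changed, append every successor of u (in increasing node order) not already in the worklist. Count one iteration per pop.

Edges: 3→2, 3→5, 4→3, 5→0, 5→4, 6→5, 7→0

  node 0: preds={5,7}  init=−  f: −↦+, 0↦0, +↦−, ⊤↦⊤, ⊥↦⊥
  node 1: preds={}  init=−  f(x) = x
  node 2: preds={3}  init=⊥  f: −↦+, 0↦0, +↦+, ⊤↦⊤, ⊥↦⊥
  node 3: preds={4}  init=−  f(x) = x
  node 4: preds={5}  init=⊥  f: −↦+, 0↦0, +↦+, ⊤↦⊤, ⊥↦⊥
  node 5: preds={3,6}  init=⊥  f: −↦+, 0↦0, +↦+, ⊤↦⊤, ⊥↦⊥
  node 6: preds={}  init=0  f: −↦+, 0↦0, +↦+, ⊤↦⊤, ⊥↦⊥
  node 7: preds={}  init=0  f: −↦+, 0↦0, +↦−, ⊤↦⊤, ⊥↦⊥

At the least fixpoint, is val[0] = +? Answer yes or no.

no

Trace (13 dequeues):
  [1] u=0 | in 0 | out ⊤ | prev − | push {}
  [2] u=1 | in ⊥ | out − | ==
  [3] u=2 | in − | out + | prev ⊥ | push {}
  [4] u=3 | in ⊥ | out − | ==
  [5] u=4 | in ⊥ | out ⊥ | ==
  [6] u=5 | in ⊤ | out ⊤ | prev ⊥ | push {0,4}
  [7] u=6 | in ⊥ | out 0 | ==
  [8] u=7 | in ⊥ | out 0 | ==
  [9] u=0 | in ⊤ | out ⊤ | ==
  [10] u=4 | in ⊤ | out ⊤ | prev ⊥ | push {3}
  [11] u=3 | in ⊤ | out ⊤ | prev − | push {2,5}
  [12] u=2 | in ⊤ | out ⊤ | prev + | push {}
  [13] u=5 | in ⊤ | out ⊤ | ==

Converged values:
  [0] ⊤
  [1] −
  [2] ⊤
  [3] ⊤
  [4] ⊤
  [5] ⊤
  [6] 0
  [7] 0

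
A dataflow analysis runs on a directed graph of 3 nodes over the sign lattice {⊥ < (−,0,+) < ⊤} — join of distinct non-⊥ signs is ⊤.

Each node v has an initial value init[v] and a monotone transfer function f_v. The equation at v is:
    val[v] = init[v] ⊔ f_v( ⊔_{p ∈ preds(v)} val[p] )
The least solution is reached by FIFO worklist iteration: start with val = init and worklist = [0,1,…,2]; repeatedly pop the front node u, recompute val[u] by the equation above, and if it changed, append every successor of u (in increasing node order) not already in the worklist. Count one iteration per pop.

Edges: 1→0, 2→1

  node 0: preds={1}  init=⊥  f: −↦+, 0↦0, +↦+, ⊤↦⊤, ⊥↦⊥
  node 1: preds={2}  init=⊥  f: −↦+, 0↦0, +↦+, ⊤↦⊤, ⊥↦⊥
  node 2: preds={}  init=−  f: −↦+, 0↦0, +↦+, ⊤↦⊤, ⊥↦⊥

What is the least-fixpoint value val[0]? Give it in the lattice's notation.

Iteration log — 4 steps:
  step 1. node 0  ⊔preds=⊥  new=⊥  stable
  step 2. node 1  ⊔preds=−  new=+  old=⊥  +wl: 0
  step 3. node 2  ⊔preds=⊥  new=−  stable
  step 4. node 0  ⊔preds=+  new=+  old=⊥  +wl: 

Least fixpoint reached:
  node 0: +
  node 1: +
  node 2: −

+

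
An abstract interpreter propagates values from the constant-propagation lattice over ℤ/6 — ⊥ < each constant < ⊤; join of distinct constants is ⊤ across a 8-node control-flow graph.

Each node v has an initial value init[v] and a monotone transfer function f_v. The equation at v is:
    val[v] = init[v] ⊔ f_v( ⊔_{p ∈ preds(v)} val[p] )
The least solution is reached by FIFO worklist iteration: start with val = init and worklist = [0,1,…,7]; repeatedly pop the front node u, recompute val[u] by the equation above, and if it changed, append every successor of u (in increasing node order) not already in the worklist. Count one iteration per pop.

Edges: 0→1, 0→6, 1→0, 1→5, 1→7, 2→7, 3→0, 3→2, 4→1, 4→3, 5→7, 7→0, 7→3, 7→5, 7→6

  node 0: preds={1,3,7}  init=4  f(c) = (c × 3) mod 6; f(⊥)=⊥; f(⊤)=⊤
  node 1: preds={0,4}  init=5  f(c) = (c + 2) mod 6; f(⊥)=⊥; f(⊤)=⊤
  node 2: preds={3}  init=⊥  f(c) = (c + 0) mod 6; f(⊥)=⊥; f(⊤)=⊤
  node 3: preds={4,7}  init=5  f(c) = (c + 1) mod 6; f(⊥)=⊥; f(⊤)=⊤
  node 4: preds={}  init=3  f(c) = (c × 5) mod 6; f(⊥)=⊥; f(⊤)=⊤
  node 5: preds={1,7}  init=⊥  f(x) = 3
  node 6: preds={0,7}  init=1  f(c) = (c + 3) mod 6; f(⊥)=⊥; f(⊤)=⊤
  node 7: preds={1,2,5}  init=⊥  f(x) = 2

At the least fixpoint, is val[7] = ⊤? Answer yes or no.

Trace (14 dequeues):
  [1] u=0 | in 5 | out ⊤ | prev 4 | push {}
  [2] u=1 | in ⊤ | out ⊤ | prev 5 | push {0}
  [3] u=2 | in 5 | out 5 | prev ⊥ | push {}
  [4] u=3 | in 3 | out ⊤ | prev 5 | push {2}
  [5] u=4 | in ⊥ | out 3 | ==
  [6] u=5 | in ⊤ | out 3 | prev ⊥ | push {}
  [7] u=6 | in ⊤ | out ⊤ | prev 1 | push {}
  [8] u=7 | in ⊤ | out 2 | prev ⊥ | push {3,5,6}
  [9] u=0 | in ⊤ | out ⊤ | ==
  [10] u=2 | in ⊤ | out ⊤ | prev 5 | push {7}
  [11] u=3 | in ⊤ | out ⊤ | ==
  [12] u=5 | in ⊤ | out 3 | ==
  [13] u=6 | in ⊤ | out ⊤ | ==
  [14] u=7 | in ⊤ | out 2 | ==

Converged values:
  [0] ⊤
  [1] ⊤
  [2] ⊤
  [3] ⊤
  [4] 3
  [5] 3
  [6] ⊤
  [7] 2

no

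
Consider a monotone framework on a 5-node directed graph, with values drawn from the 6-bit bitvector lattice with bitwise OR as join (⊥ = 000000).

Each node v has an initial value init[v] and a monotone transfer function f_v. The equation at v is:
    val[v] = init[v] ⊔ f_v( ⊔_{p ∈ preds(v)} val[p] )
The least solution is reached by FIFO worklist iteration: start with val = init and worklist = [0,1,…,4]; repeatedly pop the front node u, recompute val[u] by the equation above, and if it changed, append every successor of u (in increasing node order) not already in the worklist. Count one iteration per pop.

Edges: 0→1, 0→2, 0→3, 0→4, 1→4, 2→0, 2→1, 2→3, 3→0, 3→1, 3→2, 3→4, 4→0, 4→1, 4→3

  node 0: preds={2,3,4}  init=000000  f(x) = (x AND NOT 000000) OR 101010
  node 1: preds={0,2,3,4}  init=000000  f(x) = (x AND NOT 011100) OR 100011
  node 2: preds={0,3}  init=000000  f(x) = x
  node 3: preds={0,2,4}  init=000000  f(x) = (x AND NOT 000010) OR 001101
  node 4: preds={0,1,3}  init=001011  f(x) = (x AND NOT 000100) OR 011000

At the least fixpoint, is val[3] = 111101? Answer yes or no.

Iteration log — 13 steps:
  step 1. node 0  ⊔preds=001011  new=101011  old=000000  +wl: 
  step 2. node 1  ⊔preds=101011  new=100011  old=000000  +wl: 
  step 3. node 2  ⊔preds=101011  new=101011  old=000000  +wl: 0,1
  step 4. node 3  ⊔preds=101011  new=101101  old=000000  +wl: 2
  step 5. node 4  ⊔preds=101111  new=111011  old=001011  +wl: 3
  step 6. node 0  ⊔preds=111111  new=111111  old=101011  +wl: 4
  step 7. node 1  ⊔preds=111111  new=100011  stable
  step 8. node 2  ⊔preds=111111  new=111111  old=101011  +wl: 0,1
  step 9. node 3  ⊔preds=111111  new=111101  old=101101  +wl: 2
  step 10. node 4  ⊔preds=111111  new=111011  stable
  step 11. node 0  ⊔preds=111111  new=111111  stable
  step 12. node 1  ⊔preds=111111  new=100011  stable
  step 13. node 2  ⊔preds=111111  new=111111  stable

Least fixpoint reached:
  node 0: 111111
  node 1: 100011
  node 2: 111111
  node 3: 111101
  node 4: 111011

yes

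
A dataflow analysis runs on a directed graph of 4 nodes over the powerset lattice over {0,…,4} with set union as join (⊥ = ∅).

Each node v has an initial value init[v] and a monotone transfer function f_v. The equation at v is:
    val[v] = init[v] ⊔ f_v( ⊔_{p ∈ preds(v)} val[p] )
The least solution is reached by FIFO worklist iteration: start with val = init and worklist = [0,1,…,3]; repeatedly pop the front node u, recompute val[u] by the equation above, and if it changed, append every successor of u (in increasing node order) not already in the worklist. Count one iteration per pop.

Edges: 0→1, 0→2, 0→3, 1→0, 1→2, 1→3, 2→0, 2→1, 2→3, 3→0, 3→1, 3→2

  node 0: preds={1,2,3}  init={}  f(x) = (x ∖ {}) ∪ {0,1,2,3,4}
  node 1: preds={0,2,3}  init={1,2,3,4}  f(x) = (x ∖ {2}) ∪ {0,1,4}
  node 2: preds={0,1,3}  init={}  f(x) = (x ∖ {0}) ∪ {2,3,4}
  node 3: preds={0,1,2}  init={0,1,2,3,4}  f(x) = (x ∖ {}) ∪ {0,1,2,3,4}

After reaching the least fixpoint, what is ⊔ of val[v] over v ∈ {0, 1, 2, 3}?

{0,1,2,3,4}

Trace (6 dequeues):
  [1] u=0 | in {0,1,2,3,4} | out {0,1,2,3,4} | prev {} | push {}
  [2] u=1 | in {0,1,2,3,4} | out {0,1,2,3,4} | prev {1,2,3,4} | push {0}
  [3] u=2 | in {0,1,2,3,4} | out {1,2,3,4} | prev {} | push {1}
  [4] u=3 | in {0,1,2,3,4} | out {0,1,2,3,4} | ==
  [5] u=0 | in {0,1,2,3,4} | out {0,1,2,3,4} | ==
  [6] u=1 | in {0,1,2,3,4} | out {0,1,2,3,4} | ==

Converged values:
  [0] {0,1,2,3,4}
  [1] {0,1,2,3,4}
  [2] {1,2,3,4}
  [3] {0,1,2,3,4}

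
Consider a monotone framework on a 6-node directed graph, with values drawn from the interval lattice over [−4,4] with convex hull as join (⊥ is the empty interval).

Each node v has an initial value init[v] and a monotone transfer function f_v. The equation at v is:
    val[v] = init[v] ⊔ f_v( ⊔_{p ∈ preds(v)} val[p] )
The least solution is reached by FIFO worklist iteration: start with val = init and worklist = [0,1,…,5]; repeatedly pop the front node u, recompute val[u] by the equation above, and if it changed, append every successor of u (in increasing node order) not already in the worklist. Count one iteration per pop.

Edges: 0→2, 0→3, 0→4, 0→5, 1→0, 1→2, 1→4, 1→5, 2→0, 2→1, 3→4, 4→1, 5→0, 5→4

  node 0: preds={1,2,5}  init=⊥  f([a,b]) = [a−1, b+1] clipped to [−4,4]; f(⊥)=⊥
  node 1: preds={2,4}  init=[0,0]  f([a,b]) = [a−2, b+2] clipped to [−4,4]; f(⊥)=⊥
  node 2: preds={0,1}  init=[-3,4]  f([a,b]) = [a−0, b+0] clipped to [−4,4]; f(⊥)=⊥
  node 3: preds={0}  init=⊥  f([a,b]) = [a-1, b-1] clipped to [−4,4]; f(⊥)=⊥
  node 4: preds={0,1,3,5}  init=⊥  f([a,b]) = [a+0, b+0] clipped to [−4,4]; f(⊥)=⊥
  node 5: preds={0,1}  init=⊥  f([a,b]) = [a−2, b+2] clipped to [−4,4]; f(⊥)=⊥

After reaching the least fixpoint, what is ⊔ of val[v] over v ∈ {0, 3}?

[-4,4]

Worklist (9 pops):
  #1 pop 0: in=[-3,4] → [-4,4] (was ⊥); enqueue []
  #2 pop 1: in=[-3,4] → [-4,4] (was [0,0]); enqueue [0]
  #3 pop 2: in=[-4,4] → [-4,4] (was [-3,4]); enqueue [1]
  #4 pop 3: in=[-4,4] → [-4,3] (was ⊥); enqueue []
  #5 pop 4: in=[-4,4] → [-4,4] (was ⊥); enqueue []
  #6 pop 5: in=[-4,4] → [-4,4] (was ⊥); enqueue [4]
  #7 pop 0: in=[-4,4] → [-4,4] (no change)
  #8 pop 1: in=[-4,4] → [-4,4] (no change)
  #9 pop 4: in=[-4,4] → [-4,4] (no change)

Fixpoint:
  val[0] = [-4,4]
  val[1] = [-4,4]
  val[2] = [-4,4]
  val[3] = [-4,3]
  val[4] = [-4,4]
  val[5] = [-4,4]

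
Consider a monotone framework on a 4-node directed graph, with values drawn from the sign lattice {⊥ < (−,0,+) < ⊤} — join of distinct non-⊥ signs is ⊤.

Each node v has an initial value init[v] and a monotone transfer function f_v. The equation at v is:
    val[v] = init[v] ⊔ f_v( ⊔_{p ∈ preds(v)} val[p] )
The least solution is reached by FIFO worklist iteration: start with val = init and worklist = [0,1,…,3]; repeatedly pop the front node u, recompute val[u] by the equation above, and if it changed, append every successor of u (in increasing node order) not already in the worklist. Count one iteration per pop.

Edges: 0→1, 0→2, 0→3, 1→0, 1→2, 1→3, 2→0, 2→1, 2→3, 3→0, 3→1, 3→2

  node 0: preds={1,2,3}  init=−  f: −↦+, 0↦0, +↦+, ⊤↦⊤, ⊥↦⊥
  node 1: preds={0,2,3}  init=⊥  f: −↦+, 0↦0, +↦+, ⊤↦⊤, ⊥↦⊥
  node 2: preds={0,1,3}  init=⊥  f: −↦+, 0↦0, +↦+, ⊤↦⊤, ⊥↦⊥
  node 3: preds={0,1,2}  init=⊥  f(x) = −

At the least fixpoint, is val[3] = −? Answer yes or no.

Iteration log — 9 steps:
  step 1. node 0  ⊔preds=⊥  new=−  stable
  step 2. node 1  ⊔preds=−  new=+  old=⊥  +wl: 0
  step 3. node 2  ⊔preds=⊤  new=⊤  old=⊥  +wl: 1
  step 4. node 3  ⊔preds=⊤  new=−  old=⊥  +wl: 2
  step 5. node 0  ⊔preds=⊤  new=⊤  old=−  +wl: 3
  step 6. node 1  ⊔preds=⊤  new=⊤  old=+  +wl: 0
  step 7. node 2  ⊔preds=⊤  new=⊤  stable
  step 8. node 3  ⊔preds=⊤  new=−  stable
  step 9. node 0  ⊔preds=⊤  new=⊤  stable

Least fixpoint reached:
  node 0: ⊤
  node 1: ⊤
  node 2: ⊤
  node 3: −

yes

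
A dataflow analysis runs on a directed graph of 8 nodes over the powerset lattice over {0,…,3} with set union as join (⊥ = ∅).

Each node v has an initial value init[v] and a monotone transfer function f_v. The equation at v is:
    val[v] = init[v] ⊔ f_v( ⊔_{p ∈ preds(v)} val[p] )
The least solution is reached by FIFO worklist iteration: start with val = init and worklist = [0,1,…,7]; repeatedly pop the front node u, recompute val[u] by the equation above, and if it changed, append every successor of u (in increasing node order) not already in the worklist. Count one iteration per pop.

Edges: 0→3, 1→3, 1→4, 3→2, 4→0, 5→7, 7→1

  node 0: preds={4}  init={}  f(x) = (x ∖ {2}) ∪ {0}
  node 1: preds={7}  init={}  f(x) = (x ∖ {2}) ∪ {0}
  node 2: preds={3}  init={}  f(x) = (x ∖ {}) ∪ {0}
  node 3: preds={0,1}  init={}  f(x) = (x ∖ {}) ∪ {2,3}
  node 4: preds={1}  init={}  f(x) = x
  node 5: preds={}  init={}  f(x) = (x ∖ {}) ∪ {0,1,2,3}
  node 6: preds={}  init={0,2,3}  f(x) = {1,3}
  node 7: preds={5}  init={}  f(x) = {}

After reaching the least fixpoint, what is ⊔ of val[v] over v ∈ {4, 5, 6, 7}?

{0,1,2,3}

Worklist (10 pops):
  #1 pop 0: in={} → {0} (was {}); enqueue []
  #2 pop 1: in={} → {0} (was {}); enqueue []
  #3 pop 2: in={} → {0} (was {}); enqueue []
  #4 pop 3: in={0} → {0,2,3} (was {}); enqueue [2]
  #5 pop 4: in={0} → {0} (was {}); enqueue [0]
  #6 pop 5: in={} → {0,1,2,3} (was {}); enqueue []
  #7 pop 6: in={} → {0,1,2,3} (was {0,2,3}); enqueue []
  #8 pop 7: in={0,1,2,3} → {} (no change)
  #9 pop 2: in={0,2,3} → {0,2,3} (was {0}); enqueue []
  #10 pop 0: in={0} → {0} (no change)

Fixpoint:
  val[0] = {0}
  val[1] = {0}
  val[2] = {0,2,3}
  val[3] = {0,2,3}
  val[4] = {0}
  val[5] = {0,1,2,3}
  val[6] = {0,1,2,3}
  val[7] = {}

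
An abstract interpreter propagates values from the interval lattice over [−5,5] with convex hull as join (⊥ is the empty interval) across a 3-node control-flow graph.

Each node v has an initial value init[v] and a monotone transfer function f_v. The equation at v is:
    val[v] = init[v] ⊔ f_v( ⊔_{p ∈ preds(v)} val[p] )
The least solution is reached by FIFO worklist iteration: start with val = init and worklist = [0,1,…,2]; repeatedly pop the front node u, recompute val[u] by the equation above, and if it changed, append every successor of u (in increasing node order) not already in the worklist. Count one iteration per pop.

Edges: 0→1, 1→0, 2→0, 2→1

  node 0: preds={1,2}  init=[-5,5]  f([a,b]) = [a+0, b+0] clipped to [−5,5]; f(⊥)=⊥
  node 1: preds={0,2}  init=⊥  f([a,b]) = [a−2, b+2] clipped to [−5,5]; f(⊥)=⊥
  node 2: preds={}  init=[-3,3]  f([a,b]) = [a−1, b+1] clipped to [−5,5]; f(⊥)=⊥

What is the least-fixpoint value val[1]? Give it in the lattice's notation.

Trace (4 dequeues):
  [1] u=0 | in [-3,3] | out [-5,5] | ==
  [2] u=1 | in [-5,5] | out [-5,5] | prev ⊥ | push {0}
  [3] u=2 | in ⊥ | out [-3,3] | ==
  [4] u=0 | in [-5,5] | out [-5,5] | ==

Converged values:
  [0] [-5,5]
  [1] [-5,5]
  [2] [-3,3]

[-5,5]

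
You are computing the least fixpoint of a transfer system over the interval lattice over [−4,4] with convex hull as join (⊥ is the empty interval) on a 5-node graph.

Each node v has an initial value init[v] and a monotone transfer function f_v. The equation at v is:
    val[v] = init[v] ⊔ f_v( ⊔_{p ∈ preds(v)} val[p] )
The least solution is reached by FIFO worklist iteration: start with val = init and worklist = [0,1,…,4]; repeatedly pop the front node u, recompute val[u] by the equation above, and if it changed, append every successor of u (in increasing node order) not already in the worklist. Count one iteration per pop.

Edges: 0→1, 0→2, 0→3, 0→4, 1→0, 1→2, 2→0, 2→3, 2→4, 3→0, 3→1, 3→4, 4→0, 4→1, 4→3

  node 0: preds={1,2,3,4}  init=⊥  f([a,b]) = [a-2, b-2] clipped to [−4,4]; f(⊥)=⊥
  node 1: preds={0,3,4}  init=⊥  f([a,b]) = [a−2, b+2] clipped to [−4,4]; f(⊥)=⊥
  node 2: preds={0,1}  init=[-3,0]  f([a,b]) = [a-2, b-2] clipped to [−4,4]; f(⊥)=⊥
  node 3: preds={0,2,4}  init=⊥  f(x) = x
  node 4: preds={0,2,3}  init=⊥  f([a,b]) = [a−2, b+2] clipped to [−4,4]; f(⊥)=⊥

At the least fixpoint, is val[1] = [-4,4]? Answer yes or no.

Worklist (17 pops):
  #1 pop 0: in=[-3,0] → [-4,-2] (was ⊥); enqueue []
  #2 pop 1: in=[-4,-2] → [-4,0] (was ⊥); enqueue [0]
  #3 pop 2: in=[-4,0] → [-4,0] (was [-3,0]); enqueue []
  #4 pop 3: in=[-4,0] → [-4,0] (was ⊥); enqueue [1]
  #5 pop 4: in=[-4,0] → [-4,2] (was ⊥); enqueue [3]
  #6 pop 0: in=[-4,2] → [-4,0] (was [-4,-2]); enqueue [2,4]
  #7 pop 1: in=[-4,2] → [-4,4] (was [-4,0]); enqueue [0]
  #8 pop 3: in=[-4,2] → [-4,2] (was [-4,0]); enqueue [1]
  #9 pop 2: in=[-4,4] → [-4,2] (was [-4,0]); enqueue [3]
  #10 pop 4: in=[-4,2] → [-4,4] (was [-4,2]); enqueue []
  #11 pop 0: in=[-4,4] → [-4,2] (was [-4,0]); enqueue [2,4]
  #12 pop 1: in=[-4,4] → [-4,4] (no change)
  #13 pop 3: in=[-4,4] → [-4,4] (was [-4,2]); enqueue [0,1]
  #14 pop 2: in=[-4,4] → [-4,2] (no change)
  #15 pop 4: in=[-4,4] → [-4,4] (no change)
  #16 pop 0: in=[-4,4] → [-4,2] (no change)
  #17 pop 1: in=[-4,4] → [-4,4] (no change)

Fixpoint:
  val[0] = [-4,2]
  val[1] = [-4,4]
  val[2] = [-4,2]
  val[3] = [-4,4]
  val[4] = [-4,4]

yes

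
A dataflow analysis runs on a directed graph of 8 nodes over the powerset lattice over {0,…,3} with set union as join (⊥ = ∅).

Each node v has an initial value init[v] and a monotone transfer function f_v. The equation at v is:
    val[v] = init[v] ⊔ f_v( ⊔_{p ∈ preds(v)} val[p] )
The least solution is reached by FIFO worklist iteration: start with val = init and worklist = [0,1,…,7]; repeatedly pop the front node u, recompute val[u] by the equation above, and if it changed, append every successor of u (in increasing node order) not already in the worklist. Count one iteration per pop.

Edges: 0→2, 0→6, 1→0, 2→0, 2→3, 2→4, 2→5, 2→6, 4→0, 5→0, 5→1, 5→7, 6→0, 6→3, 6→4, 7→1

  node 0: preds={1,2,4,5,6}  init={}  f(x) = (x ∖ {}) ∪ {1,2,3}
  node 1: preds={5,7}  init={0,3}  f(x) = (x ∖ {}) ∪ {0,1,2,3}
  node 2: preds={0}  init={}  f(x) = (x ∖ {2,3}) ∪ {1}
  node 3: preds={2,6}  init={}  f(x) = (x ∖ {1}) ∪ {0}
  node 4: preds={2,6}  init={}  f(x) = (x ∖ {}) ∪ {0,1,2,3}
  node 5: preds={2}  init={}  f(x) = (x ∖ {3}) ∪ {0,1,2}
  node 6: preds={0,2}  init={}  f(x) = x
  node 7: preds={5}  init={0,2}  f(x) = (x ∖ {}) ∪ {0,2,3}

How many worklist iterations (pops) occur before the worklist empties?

Worklist (12 pops):
  #1 pop 0: in={0,3} → {0,1,2,3} (was {}); enqueue []
  #2 pop 1: in={0,2} → {0,1,2,3} (was {0,3}); enqueue [0]
  #3 pop 2: in={0,1,2,3} → {0,1} (was {}); enqueue []
  #4 pop 3: in={0,1} → {0} (was {}); enqueue []
  #5 pop 4: in={0,1} → {0,1,2,3} (was {}); enqueue []
  #6 pop 5: in={0,1} → {0,1,2} (was {}); enqueue [1]
  #7 pop 6: in={0,1,2,3} → {0,1,2,3} (was {}); enqueue [3,4]
  #8 pop 7: in={0,1,2} → {0,1,2,3} (was {0,2}); enqueue []
  #9 pop 0: in={0,1,2,3} → {0,1,2,3} (no change)
  #10 pop 1: in={0,1,2,3} → {0,1,2,3} (no change)
  #11 pop 3: in={0,1,2,3} → {0,2,3} (was {0}); enqueue []
  #12 pop 4: in={0,1,2,3} → {0,1,2,3} (no change)

Fixpoint:
  val[0] = {0,1,2,3}
  val[1] = {0,1,2,3}
  val[2] = {0,1}
  val[3] = {0,2,3}
  val[4] = {0,1,2,3}
  val[5] = {0,1,2}
  val[6] = {0,1,2,3}
  val[7] = {0,1,2,3}

12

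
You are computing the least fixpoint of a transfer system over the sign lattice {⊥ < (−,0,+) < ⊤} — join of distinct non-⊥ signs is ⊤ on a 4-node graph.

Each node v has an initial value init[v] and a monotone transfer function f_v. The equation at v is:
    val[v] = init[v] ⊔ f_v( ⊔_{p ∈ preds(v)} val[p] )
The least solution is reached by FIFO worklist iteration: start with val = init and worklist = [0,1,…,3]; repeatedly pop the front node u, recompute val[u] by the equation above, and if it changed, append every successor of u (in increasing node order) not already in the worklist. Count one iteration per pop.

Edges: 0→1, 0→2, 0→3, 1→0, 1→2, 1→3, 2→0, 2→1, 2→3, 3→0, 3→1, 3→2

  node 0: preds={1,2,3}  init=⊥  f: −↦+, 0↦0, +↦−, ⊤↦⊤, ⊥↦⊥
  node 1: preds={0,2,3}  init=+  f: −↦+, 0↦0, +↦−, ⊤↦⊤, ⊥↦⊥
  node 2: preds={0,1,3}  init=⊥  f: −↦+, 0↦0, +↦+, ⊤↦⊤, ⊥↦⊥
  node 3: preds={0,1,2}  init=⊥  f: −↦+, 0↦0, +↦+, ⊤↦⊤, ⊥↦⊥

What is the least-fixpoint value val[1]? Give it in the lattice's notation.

⊤

Iteration log — 9 steps:
  step 1. node 0  ⊔preds=+  new=−  old=⊥  +wl: 
  step 2. node 1  ⊔preds=−  new=+  stable
  step 3. node 2  ⊔preds=⊤  new=⊤  old=⊥  +wl: 0,1
  step 4. node 3  ⊔preds=⊤  new=⊤  old=⊥  +wl: 2
  step 5. node 0  ⊔preds=⊤  new=⊤  old=−  +wl: 3
  step 6. node 1  ⊔preds=⊤  new=⊤  old=+  +wl: 0
  step 7. node 2  ⊔preds=⊤  new=⊤  stable
  step 8. node 3  ⊔preds=⊤  new=⊤  stable
  step 9. node 0  ⊔preds=⊤  new=⊤  stable

Least fixpoint reached:
  node 0: ⊤
  node 1: ⊤
  node 2: ⊤
  node 3: ⊤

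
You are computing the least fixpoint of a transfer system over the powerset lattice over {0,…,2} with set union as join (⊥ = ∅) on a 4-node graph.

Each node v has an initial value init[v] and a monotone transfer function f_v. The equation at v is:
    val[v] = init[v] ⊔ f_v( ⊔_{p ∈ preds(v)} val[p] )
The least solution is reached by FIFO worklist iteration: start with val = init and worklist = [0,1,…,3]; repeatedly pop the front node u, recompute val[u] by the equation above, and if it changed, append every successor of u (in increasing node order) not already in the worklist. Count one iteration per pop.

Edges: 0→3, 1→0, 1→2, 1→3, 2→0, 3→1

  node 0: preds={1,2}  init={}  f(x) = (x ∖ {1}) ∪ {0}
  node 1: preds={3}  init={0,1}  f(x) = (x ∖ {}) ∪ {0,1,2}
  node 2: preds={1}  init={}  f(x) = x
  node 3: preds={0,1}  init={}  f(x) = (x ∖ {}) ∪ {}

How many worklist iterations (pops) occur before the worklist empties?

7

Worklist (7 pops):
  #1 pop 0: in={0,1} → {0} (was {}); enqueue []
  #2 pop 1: in={} → {0,1,2} (was {0,1}); enqueue [0]
  #3 pop 2: in={0,1,2} → {0,1,2} (was {}); enqueue []
  #4 pop 3: in={0,1,2} → {0,1,2} (was {}); enqueue [1]
  #5 pop 0: in={0,1,2} → {0,2} (was {0}); enqueue [3]
  #6 pop 1: in={0,1,2} → {0,1,2} (no change)
  #7 pop 3: in={0,1,2} → {0,1,2} (no change)

Fixpoint:
  val[0] = {0,2}
  val[1] = {0,1,2}
  val[2] = {0,1,2}
  val[3] = {0,1,2}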